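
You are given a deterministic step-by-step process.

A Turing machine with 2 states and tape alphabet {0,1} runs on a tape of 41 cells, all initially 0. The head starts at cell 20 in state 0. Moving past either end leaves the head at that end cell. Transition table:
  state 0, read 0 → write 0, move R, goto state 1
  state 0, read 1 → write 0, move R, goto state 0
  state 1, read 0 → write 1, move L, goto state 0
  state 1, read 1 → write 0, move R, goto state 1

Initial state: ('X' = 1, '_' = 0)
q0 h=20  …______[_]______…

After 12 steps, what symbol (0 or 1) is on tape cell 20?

0

k=0  q0 h=20  …______[_]______…
k=1  q1 h=21  …______[_]______…
k=2  q0 h=20  …______[_]X_____…
k=3  q1 h=21  …______[X]______…
k=4  q1 h=22  …______[_]______…
k=5  q0 h=21  …______[_]X_____…
k=6  q1 h=22  …______[X]______…
k=7  q1 h=23  …______[_]______…
k=8  q0 h=22  …______[_]X_____…
k=9  q1 h=23  …______[X]______…
k=10  q1 h=24  …______[_]______…
k=11  q0 h=23  …______[_]X_____…
k=12  q1 h=24  …______[X]______…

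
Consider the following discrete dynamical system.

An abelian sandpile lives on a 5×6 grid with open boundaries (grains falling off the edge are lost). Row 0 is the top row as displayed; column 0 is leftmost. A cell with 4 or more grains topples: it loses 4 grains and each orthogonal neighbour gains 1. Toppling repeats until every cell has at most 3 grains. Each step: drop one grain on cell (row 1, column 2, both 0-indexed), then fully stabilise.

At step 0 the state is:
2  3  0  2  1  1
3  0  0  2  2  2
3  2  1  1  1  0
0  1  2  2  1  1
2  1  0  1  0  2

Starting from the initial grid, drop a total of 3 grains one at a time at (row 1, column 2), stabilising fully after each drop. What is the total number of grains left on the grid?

42

0) 2  3  0  2  1  1
3  0  0  2  2  2
3  2  1  1  1  0
0  1  2  2  1  1
2  1  0  1  0  2
1) 2  3  0  2  1  1
3  0  1  2  2  2
3  2  1  1  1  0
0  1  2  2  1  1
2  1  0  1  0  2
2) 2  3  0  2  1  1
3  0  2  2  2  2
3  2  1  1  1  0
0  1  2  2  1  1
2  1  0  1  0  2
3) 2  3  0  2  1  1
3  0  3  2  2  2
3  2  1  1  1  0
0  1  2  2  1  1
2  1  0  1  0  2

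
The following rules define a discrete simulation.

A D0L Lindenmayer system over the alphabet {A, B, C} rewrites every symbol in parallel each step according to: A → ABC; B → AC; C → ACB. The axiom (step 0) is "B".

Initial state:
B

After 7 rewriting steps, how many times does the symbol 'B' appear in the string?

[0] B
[1] AC
[2] ABCACB
[3] ABCACACBABCACBAC
[4] ABCACACBABCACBABCACBACABCACACBABCACBACABCACB
[5] ABCACACBABCACBABCACBACABCACACBABCACBACABCACACBABCACBACABCACBABCACACBABCACBABCACBACABCACACBABCACBACABCACBABCACACBABCACBAC
[6] ABCACACBABCACBABCACBACABCACACBABCACBACABCACACBABCACBACABCA…CACACBABCACBACABCACACBABCACBABCACBACABCACACBABCACBACABCACB  (len 328)
[7] ABCACACBABCACBABCACBACABCACACBABCACBACABCACACBABCACBACABCA…CACACBABCACBABCACBACABCACACBABCACBACABCACBABCACACBABCACBAC  (len 896)

240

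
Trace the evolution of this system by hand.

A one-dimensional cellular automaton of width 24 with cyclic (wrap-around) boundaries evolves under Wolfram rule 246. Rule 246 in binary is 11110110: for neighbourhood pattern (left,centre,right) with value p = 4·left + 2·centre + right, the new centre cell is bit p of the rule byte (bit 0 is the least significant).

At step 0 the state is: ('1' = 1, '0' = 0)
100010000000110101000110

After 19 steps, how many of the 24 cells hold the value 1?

20

[0] 100010000000110101000110
[1] 110111000001011111101011
[2] 111011100011101111111101
[3] 111101110101110111111110
[4] 011110111110111011111111
[5] 101111011111011101111111
[6] 110111101111101110111111
[7] 111011110111110111011111
[8] 111101111011111011101111
[9] 111110111101111101110111
[10] 111111011110111110111011
[11] 111111101111011111011101
[12] 111111110111101111101110
[13] 011111111011110111110111
[14] 101111111101111011111011
[15] 110111111110111101111101
[16] 111011111111011110111110
[17] 011101111111101111011111
[18] 101110111111110111101111
[19] 110111011111111011110111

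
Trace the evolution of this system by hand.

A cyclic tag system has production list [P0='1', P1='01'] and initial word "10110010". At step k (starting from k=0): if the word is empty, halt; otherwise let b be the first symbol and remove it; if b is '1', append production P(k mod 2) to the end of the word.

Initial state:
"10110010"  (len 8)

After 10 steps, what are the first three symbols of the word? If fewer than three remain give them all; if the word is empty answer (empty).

011

gen 0: "10110010"  (len 8)
gen 1: "01100101"  (len 8)
gen 2: "1100101"  (len 7)
gen 3: "1001011"  (len 7)
gen 4: "00101101"  (len 8)
gen 5: "0101101"  (len 7)
gen 6: "101101"  (len 6)
gen 7: "011011"  (len 6)
gen 8: "11011"  (len 5)
gen 9: "10111"  (len 5)
gen 10: "011101"  (len 6)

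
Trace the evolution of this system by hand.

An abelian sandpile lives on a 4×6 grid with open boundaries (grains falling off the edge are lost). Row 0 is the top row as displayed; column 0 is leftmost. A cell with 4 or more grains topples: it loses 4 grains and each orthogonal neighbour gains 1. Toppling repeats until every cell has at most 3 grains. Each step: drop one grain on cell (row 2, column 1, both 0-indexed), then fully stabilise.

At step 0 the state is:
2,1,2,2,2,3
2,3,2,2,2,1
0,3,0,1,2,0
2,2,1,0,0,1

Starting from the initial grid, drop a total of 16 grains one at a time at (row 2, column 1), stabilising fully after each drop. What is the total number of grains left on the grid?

[0] 2,1,2,2,2,3
2,3,2,2,2,1
0,3,0,1,2,0
2,2,1,0,0,1
[1] 2,2,2,2,2,3
3,0,3,2,2,1
1,1,1,1,2,0
2,3,1,0,0,1
[2] 2,2,2,2,2,3
3,0,3,2,2,1
1,2,1,1,2,0
2,3,1,0,0,1
[3] 2,2,2,2,2,3
3,0,3,2,2,1
1,3,1,1,2,0
2,3,1,0,0,1
[4] 2,2,2,2,2,3
3,1,3,2,2,1
2,1,2,1,2,0
3,0,2,0,0,1
[5] 2,2,2,2,2,3
3,1,3,2,2,1
2,2,2,1,2,0
3,0,2,0,0,1
[6] 2,2,2,2,2,3
3,1,3,2,2,1
2,3,2,1,2,0
3,0,2,0,0,1
[7] 2,2,2,2,2,3
3,2,3,2,2,1
3,0,3,1,2,0
3,1,2,0,0,1
[8] 2,2,2,2,2,3
3,2,3,2,2,1
3,1,3,1,2,0
3,1,2,0,0,1
[9] 2,2,2,2,2,3
3,2,3,2,2,1
3,2,3,1,2,0
3,1,2,0,0,1
[10] 2,2,2,2,2,3
3,2,3,2,2,1
3,3,3,1,2,0
3,1,2,0,0,1
[11] 3,3,3,2,2,3
1,1,1,3,2,1
2,3,1,2,2,0
0,3,3,0,0,1
[12] 3,3,3,2,2,3
1,2,1,3,2,1
3,1,3,2,2,0
1,1,0,1,0,1
[13] 3,3,3,2,2,3
1,2,1,3,2,1
3,2,3,2,2,0
1,1,0,1,0,1
[14] 3,3,3,2,2,3
1,2,1,3,2,1
3,3,3,2,2,0
1,1,0,1,0,1
[15] 3,3,3,2,2,3
2,3,2,3,2,1
0,2,0,3,2,0
2,2,1,1,0,1
[16] 3,3,3,2,2,3
2,3,2,3,2,1
0,3,0,3,2,0
2,2,1,1,0,1

44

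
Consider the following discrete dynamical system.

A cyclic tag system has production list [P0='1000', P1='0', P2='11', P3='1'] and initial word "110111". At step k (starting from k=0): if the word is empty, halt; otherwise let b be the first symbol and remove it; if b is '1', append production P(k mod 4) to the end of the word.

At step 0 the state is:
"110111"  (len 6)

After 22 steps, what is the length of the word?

k=0  "110111"  (len 6)
k=1  "101111000"  (len 9)
k=2  "011110000"  (len 9)
k=3  "11110000"  (len 8)
k=4  "11100001"  (len 8)
k=5  "11000011000"  (len 11)
k=6  "10000110000"  (len 11)
k=7  "000011000011"  (len 12)
k=8  "00011000011"  (len 11)
k=9  "0011000011"  (len 10)
k=10  "011000011"  (len 9)
k=11  "11000011"  (len 8)
k=12  "10000111"  (len 8)
k=13  "00001111000"  (len 11)
k=14  "0001111000"  (len 10)
k=15  "001111000"  (len 9)
k=16  "01111000"  (len 8)
k=17  "1111000"  (len 7)
k=18  "1110000"  (len 7)
k=19  "11000011"  (len 8)
k=20  "10000111"  (len 8)
k=21  "00001111000"  (len 11)
k=22  "0001111000"  (len 10)

10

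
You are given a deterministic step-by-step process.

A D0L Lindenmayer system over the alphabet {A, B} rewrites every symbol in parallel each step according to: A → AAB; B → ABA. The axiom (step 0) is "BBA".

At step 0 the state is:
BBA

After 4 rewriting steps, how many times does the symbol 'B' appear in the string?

step 0: BBA
step 1: ABAABAAAB
step 2: AABABAAABAABABAAABAABAABABA
step 3: AABAABABAAABABAAABAABAABABAAABAABABAAABABAAABAABAABABAAABAABABAAABAABABAAABABAAAB
step 4: AABAABABAAABAABABAAABABAAABAABAABABAAABABAAABAABAABABAAABA…AAABAABAABABAAABAABABAAABABAAABAABAABABAAABABAAABAABAABABA  (len 243)

81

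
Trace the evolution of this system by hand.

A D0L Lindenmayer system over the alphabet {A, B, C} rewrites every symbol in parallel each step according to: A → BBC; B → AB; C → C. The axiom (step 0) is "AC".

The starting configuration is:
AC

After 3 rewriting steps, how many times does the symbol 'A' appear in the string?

gen 0: AC
gen 1: BBCC
gen 2: ABABCC
gen 3: BBCABBBCABCC

2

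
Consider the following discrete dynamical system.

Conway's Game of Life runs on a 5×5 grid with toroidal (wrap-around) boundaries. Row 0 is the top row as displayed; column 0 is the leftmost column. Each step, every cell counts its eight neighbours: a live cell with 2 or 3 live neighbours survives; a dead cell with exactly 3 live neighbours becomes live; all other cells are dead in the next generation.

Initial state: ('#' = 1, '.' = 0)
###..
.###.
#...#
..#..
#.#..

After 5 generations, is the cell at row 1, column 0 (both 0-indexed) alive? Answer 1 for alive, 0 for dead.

0

gen 0: ###..
.###.
#...#
..#..
#.#..
gen 1: #...#
...#.
#...#
#..##
#.##.
gen 2: ###..
...#.
#....
..#..
..#..
gen 3: .###.
#.#.#
.....
.#...
..##.
gen 4: #....
#.#.#
##...
..#..
...#.
gen 5: ##.#.
....#
#.###
.##..
.....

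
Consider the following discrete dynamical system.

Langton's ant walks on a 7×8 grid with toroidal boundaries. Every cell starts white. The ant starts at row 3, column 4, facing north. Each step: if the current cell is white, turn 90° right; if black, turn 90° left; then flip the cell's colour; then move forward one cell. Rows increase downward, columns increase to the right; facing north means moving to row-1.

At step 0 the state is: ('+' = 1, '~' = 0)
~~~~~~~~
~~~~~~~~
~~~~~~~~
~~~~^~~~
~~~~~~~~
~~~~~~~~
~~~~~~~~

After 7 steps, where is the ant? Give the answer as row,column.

gen 0: ~~~~~~~~
~~~~~~~~
~~~~~~~~
~~~~^~~~
~~~~~~~~
~~~~~~~~
~~~~~~~~
gen 1: ~~~~~~~~
~~~~~~~~
~~~~~~~~
~~~~+>~~
~~~~~~~~
~~~~~~~~
~~~~~~~~
gen 2: ~~~~~~~~
~~~~~~~~
~~~~~~~~
~~~~++~~
~~~~~v~~
~~~~~~~~
~~~~~~~~
gen 3: ~~~~~~~~
~~~~~~~~
~~~~~~~~
~~~~++~~
~~~~<+~~
~~~~~~~~
~~~~~~~~
gen 4: ~~~~~~~~
~~~~~~~~
~~~~~~~~
~~~~^+~~
~~~~++~~
~~~~~~~~
~~~~~~~~
gen 5: ~~~~~~~~
~~~~~~~~
~~~~~~~~
~~~<~+~~
~~~~++~~
~~~~~~~~
~~~~~~~~
gen 6: ~~~~~~~~
~~~~~~~~
~~~^~~~~
~~~+~+~~
~~~~++~~
~~~~~~~~
~~~~~~~~
gen 7: ~~~~~~~~
~~~~~~~~
~~~+>~~~
~~~+~+~~
~~~~++~~
~~~~~~~~
~~~~~~~~

2,4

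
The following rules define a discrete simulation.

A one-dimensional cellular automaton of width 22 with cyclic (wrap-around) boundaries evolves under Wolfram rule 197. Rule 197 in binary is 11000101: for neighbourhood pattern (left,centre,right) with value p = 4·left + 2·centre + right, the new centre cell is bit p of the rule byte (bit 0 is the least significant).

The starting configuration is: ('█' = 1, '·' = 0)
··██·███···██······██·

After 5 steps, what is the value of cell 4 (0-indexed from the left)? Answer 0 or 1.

0

gen 0: ··██·███···██······██·
gen 1: █··█··██·█··█·████··█·
gen 2: █··█···█·█··█··███··█·
gen 3: █··█·█·█·█··█···██··█·
gen 4: █··█·█·█·█··█·█··█··█·
gen 5: █··█·█·█·█··█·█··█··█·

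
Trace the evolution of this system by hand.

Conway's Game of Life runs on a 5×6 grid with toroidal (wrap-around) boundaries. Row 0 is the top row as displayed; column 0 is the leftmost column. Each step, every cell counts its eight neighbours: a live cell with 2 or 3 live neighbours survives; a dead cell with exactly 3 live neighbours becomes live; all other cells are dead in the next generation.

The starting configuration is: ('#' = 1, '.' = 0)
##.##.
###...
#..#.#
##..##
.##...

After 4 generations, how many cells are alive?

6

0) ##.##.
###...
#..#.#
##..##
.##...
1) ...#.#
......
...#..
...##.
......
2) ......
....#.
...##.
...##.
...#..
3) ......
...##.
.....#
..#...
...##.
4) ......
....#.
...##.
...##.
...#..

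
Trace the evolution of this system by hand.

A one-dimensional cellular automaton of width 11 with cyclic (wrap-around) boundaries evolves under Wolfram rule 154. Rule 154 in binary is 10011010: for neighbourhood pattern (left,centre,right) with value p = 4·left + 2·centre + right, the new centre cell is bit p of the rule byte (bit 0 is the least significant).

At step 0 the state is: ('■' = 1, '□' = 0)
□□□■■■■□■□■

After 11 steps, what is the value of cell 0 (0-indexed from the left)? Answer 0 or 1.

t=0: □□□■■■■□■□■
t=1: ■□■■■■□□□□□
t=2: □□■■■□■□□□■
t=3: ■■■■□□□■□■□
t=4: ■■■□■□■□□□□
t=5: ■■□□□□□■□□■
t=6: ■□■□□□■□■■■
t=7: □□□■□■□□■■■
t=8: ■□■□□□■■■■□
t=9: □□□■□■■■■□□
t=10: □□■□□■■■□■□
t=11: □■□■■■■□□□■

0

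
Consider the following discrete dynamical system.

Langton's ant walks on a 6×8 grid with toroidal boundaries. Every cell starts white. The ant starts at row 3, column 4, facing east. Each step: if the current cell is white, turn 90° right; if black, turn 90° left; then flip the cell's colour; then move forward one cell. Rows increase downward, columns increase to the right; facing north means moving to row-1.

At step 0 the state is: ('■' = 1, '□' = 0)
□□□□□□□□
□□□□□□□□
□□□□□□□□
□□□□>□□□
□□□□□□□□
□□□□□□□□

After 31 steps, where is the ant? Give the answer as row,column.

0) □□□□□□□□
□□□□□□□□
□□□□□□□□
□□□□>□□□
□□□□□□□□
□□□□□□□□
1) □□□□□□□□
□□□□□□□□
□□□□□□□□
□□□□■□□□
□□□□v□□□
□□□□□□□□
2) □□□□□□□□
□□□□□□□□
□□□□□□□□
□□□□■□□□
□□□<■□□□
□□□□□□□□
3) □□□□□□□□
□□□□□□□□
□□□□□□□□
□□□^■□□□
□□□■■□□□
□□□□□□□□
4) □□□□□□□□
□□□□□□□□
□□□□□□□□
□□□■>□□□
□□□■■□□□
□□□□□□□□
5) □□□□□□□□
□□□□□□□□
□□□□^□□□
□□□■□□□□
□□□■■□□□
□□□□□□□□
6) □□□□□□□□
□□□□□□□□
□□□□■>□□
□□□■□□□□
□□□■■□□□
□□□□□□□□
7) □□□□□□□□
□□□□□□□□
□□□□■■□□
□□□■□v□□
□□□■■□□□
□□□□□□□□
8) □□□□□□□□
□□□□□□□□
□□□□■■□□
□□□■<■□□
□□□■■□□□
□□□□□□□□
9) □□□□□□□□
□□□□□□□□
□□□□^■□□
□□□■■■□□
□□□■■□□□
□□□□□□□□
10) □□□□□□□□
□□□□□□□□
□□□<□■□□
□□□■■■□□
□□□■■□□□
□□□□□□□□
11) □□□□□□□□
□□□^□□□□
□□□■□■□□
□□□■■■□□
□□□■■□□□
□□□□□□□□
12) □□□□□□□□
□□□■>□□□
□□□■□■□□
□□□■■■□□
□□□■■□□□
□□□□□□□□
13) □□□□□□□□
□□□■■□□□
□□□■v■□□
□□□■■■□□
□□□■■□□□
□□□□□□□□
14) □□□□□□□□
□□□■■□□□
□□□<■■□□
□□□■■■□□
□□□■■□□□
□□□□□□□□
15) □□□□□□□□
□□□■■□□□
□□□□■■□□
□□□v■■□□
□□□■■□□□
□□□□□□□□
16) □□□□□□□□
□□□■■□□□
□□□□■■□□
□□□□>■□□
□□□■■□□□
□□□□□□□□
17) □□□□□□□□
□□□■■□□□
□□□□^■□□
□□□□□■□□
□□□■■□□□
□□□□□□□□
18) □□□□□□□□
□□□■■□□□
□□□<□■□□
□□□□□■□□
□□□■■□□□
□□□□□□□□
19) □□□□□□□□
□□□^■□□□
□□□■□■□□
□□□□□■□□
□□□■■□□□
□□□□□□□□
20) □□□□□□□□
□□<□■□□□
□□□■□■□□
□□□□□■□□
□□□■■□□□
□□□□□□□□
21) □□^□□□□□
□□■□■□□□
□□□■□■□□
□□□□□■□□
□□□■■□□□
□□□□□□□□
22) □□■>□□□□
□□■□■□□□
□□□■□■□□
□□□□□■□□
□□□■■□□□
□□□□□□□□
23) □□■■□□□□
□□■v■□□□
□□□■□■□□
□□□□□■□□
□□□■■□□□
□□□□□□□□
24) □□■■□□□□
□□<■■□□□
□□□■□■□□
□□□□□■□□
□□□■■□□□
□□□□□□□□
25) □□■■□□□□
□□□■■□□□
□□v■□■□□
□□□□□■□□
□□□■■□□□
□□□□□□□□
26) □□■■□□□□
□□□■■□□□
□<■■□■□□
□□□□□■□□
□□□■■□□□
□□□□□□□□
27) □□■■□□□□
□^□■■□□□
□■■■□■□□
□□□□□■□□
□□□■■□□□
□□□□□□□□
28) □□■■□□□□
□■>■■□□□
□■■■□■□□
□□□□□■□□
□□□■■□□□
□□□□□□□□
29) □□■■□□□□
□■■■■□□□
□■v■□■□□
□□□□□■□□
□□□■■□□□
□□□□□□□□
30) □□■■□□□□
□■■■■□□□
□■□>□■□□
□□□□□■□□
□□□■■□□□
□□□□□□□□
31) □□■■□□□□
□■■^■□□□
□■□□□■□□
□□□□□■□□
□□□■■□□□
□□□□□□□□

1,3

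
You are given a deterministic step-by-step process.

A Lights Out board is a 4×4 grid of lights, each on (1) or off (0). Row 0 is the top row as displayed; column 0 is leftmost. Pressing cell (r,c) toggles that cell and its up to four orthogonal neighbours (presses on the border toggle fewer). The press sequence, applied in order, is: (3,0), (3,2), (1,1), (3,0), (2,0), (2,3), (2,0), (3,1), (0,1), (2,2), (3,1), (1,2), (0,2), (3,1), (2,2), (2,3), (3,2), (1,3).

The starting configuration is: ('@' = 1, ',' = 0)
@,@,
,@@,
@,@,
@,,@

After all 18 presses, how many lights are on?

8

[0] @,@,
,@@,
@,@,
@,,@
[1] @,@,
,@@,
,,@,
,@,@
[2] @,@,
,@@,
,,,,
,,@,
[3] @@@,
@,,,
,@,,
,,@,
[4] @@@,
@,,,
@@,,
@@@,
[5] @@@,
,,,,
,,,,
,@@,
[6] @@@,
,,,@
,,@@
,@@@
[7] @@@,
@,,@
@@@@
@@@@
[8] @@@,
@,,@
@,@@
,,,@
[9] ,,,,
@@,@
@,@@
,,,@
[10] ,,,,
@@@@
@@,,
,,@@
[11] ,,,,
@@@@
@,,,
@@,@
[12] ,,@,
@,,,
@,@,
@@,@
[13] ,@,@
@,@,
@,@,
@@,@
[14] ,@,@
@,@,
@@@,
,,@@
[15] ,@,@
@,,,
@,,@
,,,@
[16] ,@,@
@,,@
@,@,
,,,,
[17] ,@,@
@,,@
@,,,
,@@@
[18] ,@,,
@,@,
@,,@
,@@@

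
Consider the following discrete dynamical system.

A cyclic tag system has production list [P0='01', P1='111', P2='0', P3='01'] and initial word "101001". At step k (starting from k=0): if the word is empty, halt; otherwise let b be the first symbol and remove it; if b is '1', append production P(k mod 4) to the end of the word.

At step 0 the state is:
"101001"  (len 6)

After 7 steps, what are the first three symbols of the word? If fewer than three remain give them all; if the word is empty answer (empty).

101

0) "101001"  (len 6)
1) "0100101"  (len 7)
2) "100101"  (len 6)
3) "001010"  (len 6)
4) "01010"  (len 5)
5) "1010"  (len 4)
6) "010111"  (len 6)
7) "10111"  (len 5)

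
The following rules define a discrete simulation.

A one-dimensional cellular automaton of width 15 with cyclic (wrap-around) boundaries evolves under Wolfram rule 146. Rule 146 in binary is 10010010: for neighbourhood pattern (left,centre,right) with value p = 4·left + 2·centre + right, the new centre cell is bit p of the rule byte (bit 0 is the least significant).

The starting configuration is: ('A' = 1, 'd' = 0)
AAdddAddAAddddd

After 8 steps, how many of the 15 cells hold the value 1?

k=0  AAdddAddAAddddd
k=1  ddAdAdAAddAdddA
k=2  AAddddddAAdAdAd
k=3  ddAddddAddddddd
k=4  dAdAddAdAdddddd
k=5  AdddAAdddAddddd
k=6  dAdAddAdAdAdddA
k=7  ddddAAdddddAdAd
k=8  dddAddAdddAdddA

4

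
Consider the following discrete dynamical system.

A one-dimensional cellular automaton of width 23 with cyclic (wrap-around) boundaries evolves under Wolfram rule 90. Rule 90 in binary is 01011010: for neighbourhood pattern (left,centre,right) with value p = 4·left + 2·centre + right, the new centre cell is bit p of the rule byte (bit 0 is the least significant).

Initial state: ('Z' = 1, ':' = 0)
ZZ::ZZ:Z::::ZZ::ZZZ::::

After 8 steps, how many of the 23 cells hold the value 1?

12

[0] ZZ::ZZ:Z::::ZZ::ZZZ::::
[1] ZZZZZZ::Z::ZZZZZZ:ZZ::Z
[2] :::::ZZZ:ZZZ::::Z:ZZZZZ
[3] Z:::ZZ:Z:Z:ZZ::Z::Z:::Z
[4] ZZ:ZZZ:::::ZZZZ:ZZ:Z:ZZ
[5] :Z:Z:ZZ:::ZZ::Z:ZZ:::Z:
[6] Z::::ZZZ:ZZZZZ::ZZZ:Z:Z
[7] ZZ::ZZ:Z:Z:::ZZZZ:Z:::Z
[8] :ZZZZZ::::Z:ZZ::Z::Z:ZZ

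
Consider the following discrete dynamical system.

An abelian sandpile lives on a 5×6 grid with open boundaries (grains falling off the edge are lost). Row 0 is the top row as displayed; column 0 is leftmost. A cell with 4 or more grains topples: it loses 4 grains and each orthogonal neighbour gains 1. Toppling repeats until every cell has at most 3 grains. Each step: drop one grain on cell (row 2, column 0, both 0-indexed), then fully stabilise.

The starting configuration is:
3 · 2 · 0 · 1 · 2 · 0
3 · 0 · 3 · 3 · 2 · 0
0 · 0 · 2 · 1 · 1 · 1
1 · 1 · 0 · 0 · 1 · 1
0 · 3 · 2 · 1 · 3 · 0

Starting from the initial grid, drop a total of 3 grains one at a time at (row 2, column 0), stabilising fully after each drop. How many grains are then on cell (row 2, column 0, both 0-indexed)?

3

[0] 3 · 2 · 0 · 1 · 2 · 0
3 · 0 · 3 · 3 · 2 · 0
0 · 0 · 2 · 1 · 1 · 1
1 · 1 · 0 · 0 · 1 · 1
0 · 3 · 2 · 1 · 3 · 0
[1] 3 · 2 · 0 · 1 · 2 · 0
3 · 0 · 3 · 3 · 2 · 0
1 · 0 · 2 · 1 · 1 · 1
1 · 1 · 0 · 0 · 1 · 1
0 · 3 · 2 · 1 · 3 · 0
[2] 3 · 2 · 0 · 1 · 2 · 0
3 · 0 · 3 · 3 · 2 · 0
2 · 0 · 2 · 1 · 1 · 1
1 · 1 · 0 · 0 · 1 · 1
0 · 3 · 2 · 1 · 3 · 0
[3] 3 · 2 · 0 · 1 · 2 · 0
3 · 0 · 3 · 3 · 2 · 0
3 · 0 · 2 · 1 · 1 · 1
1 · 1 · 0 · 0 · 1 · 1
0 · 3 · 2 · 1 · 3 · 0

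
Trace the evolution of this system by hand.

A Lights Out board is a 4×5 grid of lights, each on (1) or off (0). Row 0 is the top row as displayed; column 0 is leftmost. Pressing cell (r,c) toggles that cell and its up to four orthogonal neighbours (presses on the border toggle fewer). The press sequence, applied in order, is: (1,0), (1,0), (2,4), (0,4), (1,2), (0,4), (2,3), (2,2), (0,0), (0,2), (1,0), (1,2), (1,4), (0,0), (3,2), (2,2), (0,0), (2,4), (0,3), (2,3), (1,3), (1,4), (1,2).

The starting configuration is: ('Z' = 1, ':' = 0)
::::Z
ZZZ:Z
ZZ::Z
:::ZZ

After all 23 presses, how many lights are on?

11

k=0  ::::Z
ZZZ:Z
ZZ::Z
:::ZZ
k=1  Z:::Z
::Z:Z
:Z::Z
:::ZZ
k=2  ::::Z
ZZZ:Z
ZZ::Z
:::ZZ
k=3  ::::Z
ZZZ::
ZZ:Z:
:::Z:
k=4  :::Z:
ZZZ:Z
ZZ:Z:
:::Z:
k=5  ::ZZ:
Z::ZZ
ZZZZ:
:::Z:
k=6  ::Z:Z
Z::Z:
ZZZZ:
:::Z:
k=7  ::Z:Z
Z::::
ZZ::Z
:::::
k=8  ::Z:Z
Z:Z::
Z:ZZZ
::Z::
k=9  ZZZ:Z
::Z::
Z:ZZZ
::Z::
k=10  Z::ZZ
:::::
Z:ZZZ
::Z::
k=11  :::ZZ
ZZ:::
::ZZZ
::Z::
k=12  ::ZZZ
Z:ZZ:
:::ZZ
::Z::
k=13  ::ZZ:
Z:Z:Z
:::Z:
::Z::
k=14  ZZZZ:
::Z:Z
:::Z:
::Z::
k=15  ZZZZ:
::Z:Z
::ZZ:
:Z:Z:
k=16  ZZZZ:
::::Z
:Z:::
:ZZZ:
k=17  ::ZZ:
Z:::Z
:Z:::
:ZZZ:
k=18  ::ZZ:
Z::::
:Z:ZZ
:ZZZZ
k=19  ::::Z
Z::Z:
:Z:ZZ
:ZZZZ
k=20  ::::Z
Z::::
:ZZ::
:ZZ:Z
k=21  :::ZZ
Z:ZZZ
:ZZZ:
:ZZ:Z
k=22  :::Z:
Z:Z::
:ZZZZ
:ZZ:Z
k=23  ::ZZ:
ZZ:Z:
:Z:ZZ
:ZZ:Z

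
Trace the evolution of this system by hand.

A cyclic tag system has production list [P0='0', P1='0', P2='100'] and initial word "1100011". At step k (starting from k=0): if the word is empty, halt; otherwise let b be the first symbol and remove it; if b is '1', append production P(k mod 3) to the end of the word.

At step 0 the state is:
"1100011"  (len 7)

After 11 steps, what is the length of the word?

[0] "1100011"  (len 7)
[1] "1000110"  (len 7)
[2] "0001100"  (len 7)
[3] "001100"  (len 6)
[4] "01100"  (len 5)
[5] "1100"  (len 4)
[6] "100100"  (len 6)
[7] "001000"  (len 6)
[8] "01000"  (len 5)
[9] "1000"  (len 4)
[10] "0000"  (len 4)
[11] "000"  (len 3)

3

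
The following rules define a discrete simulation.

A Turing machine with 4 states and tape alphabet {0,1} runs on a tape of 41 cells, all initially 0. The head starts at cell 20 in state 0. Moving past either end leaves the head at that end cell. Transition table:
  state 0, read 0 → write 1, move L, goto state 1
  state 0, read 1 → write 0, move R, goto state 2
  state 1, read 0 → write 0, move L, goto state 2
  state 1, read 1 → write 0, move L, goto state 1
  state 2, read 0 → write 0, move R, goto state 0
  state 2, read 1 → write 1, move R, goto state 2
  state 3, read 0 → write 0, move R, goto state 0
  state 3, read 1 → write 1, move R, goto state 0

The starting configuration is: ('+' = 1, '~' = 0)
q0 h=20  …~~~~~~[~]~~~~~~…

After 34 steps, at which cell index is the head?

k=0  q0 h=20  …~~~~~~[~]~~~~~~…
k=1  q1 h=19  …~~~~~~[~]+~~~~~…
k=2  q2 h=18  …~~~~~~[~]~+~~~~…
k=3  q0 h=19  …~~~~~~[~]+~~~~~…
k=4  q1 h=18  …~~~~~~[~]++~~~~…
k=5  q2 h=17  …~~~~~~[~]~++~~~…
k=6  q0 h=18  …~~~~~~[~]++~~~~…
k=7  q1 h=17  …~~~~~~[~]+++~~~…
k=8  q2 h=16  …~~~~~~[~]~+++~~…
k=9  q0 h=17  …~~~~~~[~]+++~~~…
k=10  q1 h=16  …~~~~~~[~]++++~~…
k=11  q2 h=15  …~~~~~~[~]~++++~…
k=12  q0 h=16  …~~~~~~[~]++++~~…
k=13  q1 h=15  …~~~~~~[~]+++++~…
k=14  q2 h=14  …~~~~~~[~]~+++++…
k=15  q0 h=15  …~~~~~~[~]+++++~…
k=16  q1 h=14  …~~~~~~[~]++++++…
k=17  q2 h=13  …~~~~~~[~]~+++++…
k=18  q0 h=14  …~~~~~~[~]++++++…
k=19  q1 h=13  …~~~~~~[~]++++++…
k=20  q2 h=12  …~~~~~~[~]~+++++…
k=21  q0 h=13  …~~~~~~[~]++++++…
k=22  q1 h=12  …~~~~~~[~]++++++…
k=23  q2 h=11  …~~~~~~[~]~+++++…
k=24  q0 h=12  …~~~~~~[~]++++++…
k=25  q1 h=11  …~~~~~~[~]++++++…
k=26  q2 h=10  …~~~~~~[~]~+++++…
k=27  q0 h=11  …~~~~~~[~]++++++…
k=28  q1 h=10  …~~~~~~[~]++++++…
k=29  q2 h= 9  …~~~~~~[~]~+++++…
k=30  q0 h=10  …~~~~~~[~]++++++…
k=31  q1 h= 9  …~~~~~~[~]++++++…
k=32  q2 h= 8  …~~~~~~[~]~+++++…
k=33  q0 h= 9  …~~~~~~[~]++++++…
k=34  q1 h= 8  …~~~~~~[~]++++++…

8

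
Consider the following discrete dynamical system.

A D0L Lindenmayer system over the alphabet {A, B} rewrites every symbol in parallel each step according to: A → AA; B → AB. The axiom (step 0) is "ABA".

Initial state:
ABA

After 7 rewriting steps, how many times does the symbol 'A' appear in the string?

383

gen 0: ABA
gen 1: AAABAA
gen 2: AAAAAAABAAAA
gen 3: AAAAAAAAAAAAAAABAAAAAAAA
gen 4: AAAAAAAAAAAAAAAAAAAAAAAAAAAAAAABAAAAAAAAAAAAAAAA
gen 5: AAAAAAAAAAAAAAAAAAAAAAAAAAAAAAAAAAAAAAAAAAAAAAAAAAAAAAAAAAAAAAABAAAAAAAAAAAAAAAAAAAAAAAAAAAAAAAA
gen 6: AAAAAAAAAAAAAAAAAAAAAAAAAAAAAAAAAAAAAAAAAAAAAAAAAAAAAAAAAA…AAAAAAAAAAAAAAAAAAAAAAAAAAAAAAAAAAAAAAAAAAAAAAAAAAAAAAAAAA  (len 192)
gen 7: AAAAAAAAAAAAAAAAAAAAAAAAAAAAAAAAAAAAAAAAAAAAAAAAAAAAAAAAAA…AAAAAAAAAAAAAAAAAAAAAAAAAAAAAAAAAAAAAAAAAAAAAAAAAAAAAAAAAA  (len 384)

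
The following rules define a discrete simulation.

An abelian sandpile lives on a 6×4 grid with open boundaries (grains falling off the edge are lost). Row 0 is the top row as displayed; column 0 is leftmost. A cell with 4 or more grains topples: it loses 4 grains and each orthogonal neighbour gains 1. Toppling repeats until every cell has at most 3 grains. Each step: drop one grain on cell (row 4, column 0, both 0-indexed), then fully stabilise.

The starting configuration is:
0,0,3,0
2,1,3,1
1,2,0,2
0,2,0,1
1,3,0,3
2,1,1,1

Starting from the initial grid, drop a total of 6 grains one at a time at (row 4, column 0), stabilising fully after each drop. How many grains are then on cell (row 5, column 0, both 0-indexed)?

0

step 0: 0,0,3,0
2,1,3,1
1,2,0,2
0,2,0,1
1,3,0,3
2,1,1,1
step 1: 0,0,3,0
2,1,3,1
1,2,0,2
0,2,0,1
2,3,0,3
2,1,1,1
step 2: 0,0,3,0
2,1,3,1
1,2,0,2
0,2,0,1
3,3,0,3
2,1,1,1
step 3: 0,0,3,0
2,1,3,1
1,2,0,2
1,3,0,1
1,0,1,3
3,2,1,1
step 4: 0,0,3,0
2,1,3,1
1,2,0,2
1,3,0,1
2,0,1,3
3,2,1,1
step 5: 0,0,3,0
2,1,3,1
1,2,0,2
1,3,0,1
3,0,1,3
3,2,1,1
step 6: 0,0,3,0
2,1,3,1
1,2,0,2
2,3,0,1
1,1,1,3
0,3,1,1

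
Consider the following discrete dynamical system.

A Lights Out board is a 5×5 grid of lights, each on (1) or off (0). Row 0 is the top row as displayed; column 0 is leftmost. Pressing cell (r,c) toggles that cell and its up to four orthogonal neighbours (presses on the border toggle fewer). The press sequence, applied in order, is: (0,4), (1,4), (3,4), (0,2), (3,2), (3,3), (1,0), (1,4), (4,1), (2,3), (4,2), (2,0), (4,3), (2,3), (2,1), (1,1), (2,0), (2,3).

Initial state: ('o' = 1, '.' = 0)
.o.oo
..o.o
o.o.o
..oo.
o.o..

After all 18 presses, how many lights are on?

12

gen 0: .o.oo
..o.o
o.o.o
..oo.
o.o..
gen 1: .o...
..o..
o.o.o
..oo.
o.o..
gen 2: .o..o
..ooo
o.o..
..oo.
o.o..
gen 3: .o..o
..ooo
o.o.o
..o.o
o.o.o
gen 4: ..ooo
...oo
o.o.o
..o.o
o.o.o
gen 5: ..ooo
...oo
o...o
.o.oo
o...o
gen 6: ..ooo
...oo
o..oo
.oo..
o..oo
gen 7: o.ooo
oo.oo
...oo
.oo..
o..oo
gen 8: o.oo.
oo...
...o.
.oo..
o..oo
gen 9: o.oo.
oo...
...o.
..o..
.oooo
gen 10: o.oo.
oo.o.
..o.o
..oo.
.oooo
gen 11: o.oo.
oo.o.
..o.o
...o.
....o
gen 12: o.oo.
.o.o.
ooo.o
o..o.
....o
gen 13: o.oo.
.o.o.
ooo.o
o....
..oo.
gen 14: o.oo.
.o...
oo.o.
o..o.
..oo.
gen 15: o.oo.
.....
..oo.
oo.o.
..oo.
gen 16: oooo.
ooo..
.ooo.
oo.o.
..oo.
gen 17: oooo.
.oo..
o.oo.
.o.o.
..oo.
gen 18: oooo.
.ooo.
o...o
.o...
..oo.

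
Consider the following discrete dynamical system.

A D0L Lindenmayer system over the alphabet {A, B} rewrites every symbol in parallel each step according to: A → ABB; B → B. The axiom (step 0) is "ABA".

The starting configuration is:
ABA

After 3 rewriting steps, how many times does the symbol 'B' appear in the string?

step 0: ABA
step 1: ABBBABB
step 2: ABBBBBABBBB
step 3: ABBBBBBBABBBBBB

13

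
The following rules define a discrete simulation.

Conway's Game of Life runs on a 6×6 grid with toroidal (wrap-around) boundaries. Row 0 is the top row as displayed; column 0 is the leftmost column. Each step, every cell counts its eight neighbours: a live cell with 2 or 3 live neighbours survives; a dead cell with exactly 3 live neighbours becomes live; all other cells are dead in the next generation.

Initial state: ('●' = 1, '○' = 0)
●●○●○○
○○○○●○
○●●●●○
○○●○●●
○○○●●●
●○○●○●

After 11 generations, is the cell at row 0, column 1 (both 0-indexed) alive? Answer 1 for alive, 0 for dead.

0

0) ●●○●○○
○○○○●○
○●●●●○
○○●○●●
○○○●●●
●○○●○●
1) ●●●●○○
●○○○●●
○●●○○○
●●○○○○
○○●○○○
○●○●○○
2) ○○○●○○
○○○○●●
○○●○○○
●○○○○○
●○●○○○
●○○●○○
3) ○○○●○●
○○○●●○
○○○○○●
○○○○○○
●○○○○●
○●●●○○
4) ○○○○○○
○○○●○●
○○○○●○
●○○○○●
●●●○○○
○●●●○●
5) ●○○●○○
○○○○●○
●○○○●○
●○○○○●
○○○●●○
○○○●○○
6) ○○○●●○
○○○●●○
●○○○●○
●○○●○○
○○○●●●
○○●●○○
7) ○○○○○○
○○○○○○
○○○○●○
●○○●○○
○○○○○●
○○●○○●
8) ○○○○○○
○○○○○○
○○○○○○
○○○○●●
●○○○●●
○○○○○○
9) ○○○○○○
○○○○○○
○○○○○○
●○○○●○
●○○○●○
○○○○○●
10) ○○○○○○
○○○○○○
○○○○○○
○○○○○○
●○○○●○
○○○○○●
11) ○○○○○○
○○○○○○
○○○○○○
○○○○○○
○○○○○●
○○○○○●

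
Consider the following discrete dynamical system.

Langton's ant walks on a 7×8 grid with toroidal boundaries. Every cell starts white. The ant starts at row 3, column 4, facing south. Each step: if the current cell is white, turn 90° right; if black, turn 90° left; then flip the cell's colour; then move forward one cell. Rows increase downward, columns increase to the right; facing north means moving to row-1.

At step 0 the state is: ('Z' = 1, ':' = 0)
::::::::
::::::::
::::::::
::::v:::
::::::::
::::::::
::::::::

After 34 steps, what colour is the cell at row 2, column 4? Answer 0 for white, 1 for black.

0

[0] ::::::::
::::::::
::::::::
::::v:::
::::::::
::::::::
::::::::
[1] ::::::::
::::::::
::::::::
:::<Z:::
::::::::
::::::::
::::::::
[2] ::::::::
::::::::
:::^::::
:::ZZ:::
::::::::
::::::::
::::::::
[3] ::::::::
::::::::
:::Z>:::
:::ZZ:::
::::::::
::::::::
::::::::
[4] ::::::::
::::::::
:::ZZ:::
:::Zv:::
::::::::
::::::::
::::::::
[5] ::::::::
::::::::
:::ZZ:::
:::Z:>::
::::::::
::::::::
::::::::
[6] ::::::::
::::::::
:::ZZ:::
:::Z:Z::
:::::v::
::::::::
::::::::
[7] ::::::::
::::::::
:::ZZ:::
:::Z:Z::
::::<Z::
::::::::
::::::::
[8] ::::::::
::::::::
:::ZZ:::
:::Z^Z::
::::ZZ::
::::::::
::::::::
[9] ::::::::
::::::::
:::ZZ:::
:::ZZ>::
::::ZZ::
::::::::
::::::::
[10] ::::::::
::::::::
:::ZZ^::
:::ZZ:::
::::ZZ::
::::::::
::::::::
[11] ::::::::
::::::::
:::ZZZ>:
:::ZZ:::
::::ZZ::
::::::::
::::::::
[12] ::::::::
::::::::
:::ZZZZ:
:::ZZ:v:
::::ZZ::
::::::::
::::::::
[13] ::::::::
::::::::
:::ZZZZ:
:::ZZ<Z:
::::ZZ::
::::::::
::::::::
[14] ::::::::
::::::::
:::ZZ^Z:
:::ZZZZ:
::::ZZ::
::::::::
::::::::
[15] ::::::::
::::::::
:::Z<:Z:
:::ZZZZ:
::::ZZ::
::::::::
::::::::
[16] ::::::::
::::::::
:::Z::Z:
:::ZvZZ:
::::ZZ::
::::::::
::::::::
[17] ::::::::
::::::::
:::Z::Z:
:::Z:>Z:
::::ZZ::
::::::::
::::::::
[18] ::::::::
::::::::
:::Z:^Z:
:::Z::Z:
::::ZZ::
::::::::
::::::::
[19] ::::::::
::::::::
:::Z:Z>:
:::Z::Z:
::::ZZ::
::::::::
::::::::
[20] ::::::::
::::::^:
:::Z:Z::
:::Z::Z:
::::ZZ::
::::::::
::::::::
[21] ::::::::
::::::Z>
:::Z:Z::
:::Z::Z:
::::ZZ::
::::::::
::::::::
[22] ::::::::
::::::ZZ
:::Z:Z:v
:::Z::Z:
::::ZZ::
::::::::
::::::::
[23] ::::::::
::::::ZZ
:::Z:Z<Z
:::Z::Z:
::::ZZ::
::::::::
::::::::
[24] ::::::::
::::::^Z
:::Z:ZZZ
:::Z::Z:
::::ZZ::
::::::::
::::::::
[25] ::::::::
:::::<:Z
:::Z:ZZZ
:::Z::Z:
::::ZZ::
::::::::
::::::::
[26] :::::^::
:::::Z:Z
:::Z:ZZZ
:::Z::Z:
::::ZZ::
::::::::
::::::::
[27] :::::Z>:
:::::Z:Z
:::Z:ZZZ
:::Z::Z:
::::ZZ::
::::::::
::::::::
[28] :::::ZZ:
:::::ZvZ
:::Z:ZZZ
:::Z::Z:
::::ZZ::
::::::::
::::::::
[29] :::::ZZ:
:::::<ZZ
:::Z:ZZZ
:::Z::Z:
::::ZZ::
::::::::
::::::::
[30] :::::ZZ:
::::::ZZ
:::Z:vZZ
:::Z::Z:
::::ZZ::
::::::::
::::::::
[31] :::::ZZ:
::::::ZZ
:::Z::>Z
:::Z::Z:
::::ZZ::
::::::::
::::::::
[32] :::::ZZ:
::::::^Z
:::Z:::Z
:::Z::Z:
::::ZZ::
::::::::
::::::::
[33] :::::ZZ:
:::::<:Z
:::Z:::Z
:::Z::Z:
::::ZZ::
::::::::
::::::::
[34] :::::^Z:
:::::Z:Z
:::Z:::Z
:::Z::Z:
::::ZZ::
::::::::
::::::::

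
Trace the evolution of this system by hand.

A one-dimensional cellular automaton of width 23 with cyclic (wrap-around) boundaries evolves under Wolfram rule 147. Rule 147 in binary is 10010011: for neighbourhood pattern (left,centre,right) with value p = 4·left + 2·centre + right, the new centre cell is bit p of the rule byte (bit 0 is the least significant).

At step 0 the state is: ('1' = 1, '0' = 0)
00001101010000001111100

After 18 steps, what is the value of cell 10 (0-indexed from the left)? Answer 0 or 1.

0) 00001101010000001111100
1) 11110000001111110111011
2) 11101111110111100010001
3) 11000111100011011101110
4) 00111011011100001000100
5) 11010000001011110111011
6) 10001111110001100010001
7) 01110111101110011101110
8) 10100011000101101000101
9) 00011100111000000111000
10) 11101011010111111010111
11) 11000000000011110000011
12) 10111111111101101111101
13) 00011111111000000111000
14) 11101111110111111010111
15) 11000111100011110000011
16) 10111011011101101111101
17) 00010000001000000111000
18) 11101111110111111010111

0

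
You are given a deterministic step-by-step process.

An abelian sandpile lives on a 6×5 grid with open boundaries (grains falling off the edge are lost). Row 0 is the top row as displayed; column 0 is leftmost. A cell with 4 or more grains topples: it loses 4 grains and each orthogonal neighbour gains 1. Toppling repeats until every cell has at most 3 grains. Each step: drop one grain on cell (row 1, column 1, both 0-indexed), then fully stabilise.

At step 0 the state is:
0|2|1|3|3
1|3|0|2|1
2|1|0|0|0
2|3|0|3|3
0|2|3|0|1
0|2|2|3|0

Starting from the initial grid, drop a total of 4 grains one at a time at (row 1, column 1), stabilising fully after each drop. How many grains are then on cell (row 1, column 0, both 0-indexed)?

t=0: 0|2|1|3|3
1|3|0|2|1
2|1|0|0|0
2|3|0|3|3
0|2|3|0|1
0|2|2|3|0
t=1: 0|3|1|3|3
2|0|1|2|1
2|2|0|0|0
2|3|0|3|3
0|2|3|0|1
0|2|2|3|0
t=2: 0|3|1|3|3
2|1|1|2|1
2|2|0|0|0
2|3|0|3|3
0|2|3|0|1
0|2|2|3|0
t=3: 0|3|1|3|3
2|2|1|2|1
2|2|0|0|0
2|3|0|3|3
0|2|3|0|1
0|2|2|3|0
t=4: 0|3|1|3|3
2|3|1|2|1
2|2|0|0|0
2|3|0|3|3
0|2|3|0|1
0|2|2|3|0

2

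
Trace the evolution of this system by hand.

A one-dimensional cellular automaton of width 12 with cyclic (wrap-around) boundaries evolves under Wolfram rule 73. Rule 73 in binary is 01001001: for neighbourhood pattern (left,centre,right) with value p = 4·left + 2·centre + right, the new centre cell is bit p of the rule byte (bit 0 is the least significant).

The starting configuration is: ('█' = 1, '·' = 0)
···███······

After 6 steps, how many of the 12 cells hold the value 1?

12

step 0: ···███······
step 1: ██·█·█·█████
step 2: ·█·····█····
step 3: ···███···███
step 4: ·█·█·█·█·█·█
step 5: ············
step 6: ████████████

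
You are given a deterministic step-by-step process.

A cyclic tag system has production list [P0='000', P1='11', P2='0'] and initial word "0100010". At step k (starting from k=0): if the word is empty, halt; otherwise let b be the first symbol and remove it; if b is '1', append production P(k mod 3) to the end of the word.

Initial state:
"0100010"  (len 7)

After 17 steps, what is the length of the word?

4

k=0  "0100010"  (len 7)
k=1  "100010"  (len 6)
k=2  "0001011"  (len 7)
k=3  "001011"  (len 6)
k=4  "01011"  (len 5)
k=5  "1011"  (len 4)
k=6  "0110"  (len 4)
k=7  "110"  (len 3)
k=8  "1011"  (len 4)
k=9  "0110"  (len 4)
k=10  "110"  (len 3)
k=11  "1011"  (len 4)
k=12  "0110"  (len 4)
k=13  "110"  (len 3)
k=14  "1011"  (len 4)
k=15  "0110"  (len 4)
k=16  "110"  (len 3)
k=17  "1011"  (len 4)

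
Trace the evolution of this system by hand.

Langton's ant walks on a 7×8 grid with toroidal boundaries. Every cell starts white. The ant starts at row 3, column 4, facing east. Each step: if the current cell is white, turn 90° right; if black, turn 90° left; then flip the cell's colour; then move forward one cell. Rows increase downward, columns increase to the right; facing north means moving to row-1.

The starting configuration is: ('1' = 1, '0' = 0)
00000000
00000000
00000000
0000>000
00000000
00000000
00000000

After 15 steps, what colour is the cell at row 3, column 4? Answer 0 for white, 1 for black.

1

[0] 00000000
00000000
00000000
0000>000
00000000
00000000
00000000
[1] 00000000
00000000
00000000
00001000
0000v000
00000000
00000000
[2] 00000000
00000000
00000000
00001000
000<1000
00000000
00000000
[3] 00000000
00000000
00000000
000^1000
00011000
00000000
00000000
[4] 00000000
00000000
00000000
0001>000
00011000
00000000
00000000
[5] 00000000
00000000
0000^000
00010000
00011000
00000000
00000000
[6] 00000000
00000000
00001>00
00010000
00011000
00000000
00000000
[7] 00000000
00000000
00001100
00010v00
00011000
00000000
00000000
[8] 00000000
00000000
00001100
0001<100
00011000
00000000
00000000
[9] 00000000
00000000
0000^100
00011100
00011000
00000000
00000000
[10] 00000000
00000000
000<0100
00011100
00011000
00000000
00000000
[11] 00000000
000^0000
00010100
00011100
00011000
00000000
00000000
[12] 00000000
0001>000
00010100
00011100
00011000
00000000
00000000
[13] 00000000
00011000
0001v100
00011100
00011000
00000000
00000000
[14] 00000000
00011000
000<1100
00011100
00011000
00000000
00000000
[15] 00000000
00011000
00001100
000v1100
00011000
00000000
00000000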